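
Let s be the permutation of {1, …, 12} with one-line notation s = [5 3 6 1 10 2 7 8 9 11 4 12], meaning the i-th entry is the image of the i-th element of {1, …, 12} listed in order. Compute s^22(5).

11

Tracing 5 → 10 → … returns to 5 after 5 steps, so 5 lies in a 5-cycle (1 5 10 11 4).
Powers repeat with period 5 on this cycle, and 22 mod 5 = 2, so s^22(5) = s^2(5).
Advancing 2 steps from 5: 5 → 10 → 11.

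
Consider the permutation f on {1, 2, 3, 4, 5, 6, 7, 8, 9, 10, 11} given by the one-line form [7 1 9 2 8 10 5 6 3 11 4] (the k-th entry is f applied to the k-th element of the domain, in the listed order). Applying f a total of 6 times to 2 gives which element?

Tracing 2 → 1 → … returns to 2 after 9 steps, so 2 lies in a 9-cycle (1, 7, 5, 8, 6, 10, 11, 4, 2).
Advancing 6 steps from 2: 2 → 1 → 7 → 5 → 8 → 6 → 10.

10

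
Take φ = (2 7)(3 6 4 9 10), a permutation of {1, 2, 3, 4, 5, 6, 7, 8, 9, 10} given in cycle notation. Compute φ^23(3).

9

3 lies in the 5-cycle (3 6 4 9 10).
On a 5-cycle, φ^5 is the identity, so φ^23 = φ^3 there (23 ≡ 3 mod 5).
Advancing 3 steps from 3: 3 → 6 → 4 → 9.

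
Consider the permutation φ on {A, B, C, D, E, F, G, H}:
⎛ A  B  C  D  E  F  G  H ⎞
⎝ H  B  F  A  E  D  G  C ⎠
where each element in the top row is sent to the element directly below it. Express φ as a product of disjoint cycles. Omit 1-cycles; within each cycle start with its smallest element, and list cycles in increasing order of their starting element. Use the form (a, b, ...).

(A, H, C, F, D)

Start at A and follow images: A → H → C → F → D → A, giving the cycle (A, H, C, F, D).
Continuing from each remaining unvisited element yields (A, H, C, F, D).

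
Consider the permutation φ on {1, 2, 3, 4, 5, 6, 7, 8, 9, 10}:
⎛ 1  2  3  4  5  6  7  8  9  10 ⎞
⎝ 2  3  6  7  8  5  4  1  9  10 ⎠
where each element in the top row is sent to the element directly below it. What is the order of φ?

6

The disjoint-cycle form of φ has cycle lengths 6, 2, 1, 1.
The order is lcm(6, 2) = 6.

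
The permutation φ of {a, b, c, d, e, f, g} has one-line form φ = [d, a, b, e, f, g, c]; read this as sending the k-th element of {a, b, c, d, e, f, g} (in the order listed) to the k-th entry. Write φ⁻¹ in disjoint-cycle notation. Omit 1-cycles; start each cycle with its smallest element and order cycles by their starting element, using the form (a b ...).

First write φ in disjoint cycles: (a d e f g c b).
The inverse reverses every cycle; in canonical form, φ⁻¹ = (a b c g f e d).

(a b c g f e d)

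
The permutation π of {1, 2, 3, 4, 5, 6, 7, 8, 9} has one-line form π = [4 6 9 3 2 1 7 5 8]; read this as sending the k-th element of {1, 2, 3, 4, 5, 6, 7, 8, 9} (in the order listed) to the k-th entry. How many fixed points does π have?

The fixed points (elements with π(x) = x) are {7}, so there is 1.

1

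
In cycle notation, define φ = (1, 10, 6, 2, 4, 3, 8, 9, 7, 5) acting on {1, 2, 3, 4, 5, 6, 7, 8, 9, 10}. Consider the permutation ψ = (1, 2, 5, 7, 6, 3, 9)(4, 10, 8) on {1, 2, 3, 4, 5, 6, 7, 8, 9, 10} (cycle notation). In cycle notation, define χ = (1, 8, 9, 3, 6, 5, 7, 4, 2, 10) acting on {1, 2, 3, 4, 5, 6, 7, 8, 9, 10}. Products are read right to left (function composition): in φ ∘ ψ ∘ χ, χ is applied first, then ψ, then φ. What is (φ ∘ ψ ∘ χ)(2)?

9

(φ ∘ ψ ∘ χ)(2) = φ(ψ(χ(2))). χ(2) = 10, then ψ(10) = 8, then φ(8) = 9, so the result is 9.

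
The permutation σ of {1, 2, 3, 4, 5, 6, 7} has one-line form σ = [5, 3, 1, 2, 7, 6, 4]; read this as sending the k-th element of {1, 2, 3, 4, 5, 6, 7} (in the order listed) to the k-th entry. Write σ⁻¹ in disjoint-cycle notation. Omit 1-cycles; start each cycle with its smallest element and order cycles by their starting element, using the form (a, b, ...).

First write σ in disjoint cycles: (1, 5, 7, 4, 2, 3).
The inverse reverses every cycle; in canonical form, σ⁻¹ = (1, 3, 2, 4, 7, 5).

(1, 3, 2, 4, 7, 5)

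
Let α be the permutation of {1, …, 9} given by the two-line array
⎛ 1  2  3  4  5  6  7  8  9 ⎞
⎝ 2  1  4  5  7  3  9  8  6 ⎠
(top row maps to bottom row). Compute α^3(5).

Tracing 5 → 7 → … returns to 5 after 6 steps, so 5 lies in a 6-cycle (3 4 5 7 9 6).
Stepping 3 places around the cycle: 5 → 7 → 9 → 6.

6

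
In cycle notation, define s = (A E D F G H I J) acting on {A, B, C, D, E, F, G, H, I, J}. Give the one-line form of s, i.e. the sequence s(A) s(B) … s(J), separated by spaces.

Reading each image from the cycles: A↦E, B↦B, C↦C, D↦F, E↦D, F↦G, G↦H, H↦I, I↦J, J↦A.
So the one-line form is E B C F D G H I J A.

E B C F D G H I J A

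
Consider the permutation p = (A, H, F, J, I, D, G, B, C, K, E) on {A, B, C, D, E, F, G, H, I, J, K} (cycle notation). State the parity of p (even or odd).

The cycle lengths are 11.
A cycle is odd iff its length is even; p has 0 even-length cycles, so sgn(p) = (−1)^0 and p is even.

even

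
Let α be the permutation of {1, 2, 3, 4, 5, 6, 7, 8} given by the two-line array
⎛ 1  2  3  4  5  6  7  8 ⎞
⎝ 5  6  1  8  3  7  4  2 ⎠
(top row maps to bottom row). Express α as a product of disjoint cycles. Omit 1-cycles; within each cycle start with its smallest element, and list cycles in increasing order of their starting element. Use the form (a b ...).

Iterating α from 1 gives 1 → 5 → 3 → 1; that is the 3-cycle (1 5 3).
Repeating from the next unused element and collecting all non-trivial cycles gives (1 5 3)(2 6 7 4 8).

(1 5 3)(2 6 7 4 8)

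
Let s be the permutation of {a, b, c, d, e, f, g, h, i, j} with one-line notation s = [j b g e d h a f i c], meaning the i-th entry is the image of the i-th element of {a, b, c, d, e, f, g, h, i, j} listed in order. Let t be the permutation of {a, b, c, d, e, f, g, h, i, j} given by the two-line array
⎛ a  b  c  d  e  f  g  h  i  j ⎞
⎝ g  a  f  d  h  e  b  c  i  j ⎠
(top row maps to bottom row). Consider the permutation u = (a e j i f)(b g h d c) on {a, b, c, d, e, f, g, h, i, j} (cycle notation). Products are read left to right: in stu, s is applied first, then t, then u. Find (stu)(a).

Chase a: s(a) = j; t(j) = j; u(j) = i. Hence (stu)(a) = i.

i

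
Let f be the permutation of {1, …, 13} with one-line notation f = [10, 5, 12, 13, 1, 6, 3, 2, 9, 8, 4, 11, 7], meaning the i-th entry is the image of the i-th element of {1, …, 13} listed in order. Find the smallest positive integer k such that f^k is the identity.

The disjoint-cycle form of f has cycle lengths 6, 5, 1, 1.
The order is lcm(6, 5) = 30.

30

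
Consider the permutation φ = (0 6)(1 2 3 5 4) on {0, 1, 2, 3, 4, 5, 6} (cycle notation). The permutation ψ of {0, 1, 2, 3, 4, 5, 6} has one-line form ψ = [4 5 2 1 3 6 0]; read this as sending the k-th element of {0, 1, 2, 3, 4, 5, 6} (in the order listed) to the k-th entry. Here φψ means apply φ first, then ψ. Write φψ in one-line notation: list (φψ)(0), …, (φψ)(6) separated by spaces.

0 2 1 6 5 3 4

(φψ)(x) = ψ(φ(x)). Computing each image: ψ(φ(0)) = ψ(6) = 0, ψ(φ(1)) = ψ(2) = 2, ψ(φ(2)) = ψ(3) = 1, ψ(φ(3)) = ψ(5) = 6, ψ(φ(4)) = ψ(1) = 5, ψ(φ(5)) = ψ(4) = 3, ψ(φ(6)) = ψ(0) = 4.
Hence φψ = [0 2 1 6 5 3 4].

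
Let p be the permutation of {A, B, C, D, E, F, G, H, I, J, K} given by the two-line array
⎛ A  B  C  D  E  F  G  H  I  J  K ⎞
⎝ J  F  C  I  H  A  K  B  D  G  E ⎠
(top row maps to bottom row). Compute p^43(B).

Tracing B → F → … returns to B after 8 steps, so B lies in an 8-cycle (A J G K E H B F).
Powers repeat with period 8 on this cycle, and 43 mod 8 = 3, so p^43(B) = p^3(B).
Stepping 3 places around the cycle: B → F → A → J.

J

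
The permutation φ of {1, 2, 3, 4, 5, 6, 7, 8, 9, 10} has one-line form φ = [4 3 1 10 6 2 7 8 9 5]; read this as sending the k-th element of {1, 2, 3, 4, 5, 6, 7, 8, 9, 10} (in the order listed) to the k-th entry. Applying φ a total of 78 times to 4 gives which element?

Tracing 4 → 10 → … returns to 4 after 7 steps, so 4 lies in a 7-cycle (1 4 10 5 6 2 3).
Since the cycle has length 7, φ^78 acts on it the same as φ^1 (78 mod 7 = 1).
Advancing 1 step from 4: 4 → 10.

10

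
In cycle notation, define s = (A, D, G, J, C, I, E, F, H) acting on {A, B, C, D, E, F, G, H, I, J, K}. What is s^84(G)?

I

G lies in the 9-cycle (A, D, G, J, C, I, E, F, H).
On a 9-cycle, s^9 is the identity, so s^84 = s^3 there (84 ≡ 3 mod 9).
Advancing 3 steps from G: G → J → C → I.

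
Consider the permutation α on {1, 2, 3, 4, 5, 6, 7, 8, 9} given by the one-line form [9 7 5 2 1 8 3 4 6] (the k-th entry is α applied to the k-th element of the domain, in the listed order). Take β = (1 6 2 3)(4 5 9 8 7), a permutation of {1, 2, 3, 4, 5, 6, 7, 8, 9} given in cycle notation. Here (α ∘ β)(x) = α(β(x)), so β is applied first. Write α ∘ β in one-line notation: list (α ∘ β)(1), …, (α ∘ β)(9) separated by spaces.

Chase each element through β then α: 1 → 6 → 8; 2 → 3 → 5; 3 → 1 → 9; 4 → 5 → 1; 5 → 9 → 6; 6 → 2 → 7; 7 → 4 → 2; 8 → 7 → 3; 9 → 8 → 4.
So α ∘ β in one-line form is 8 5 9 1 6 7 2 3 4.

8 5 9 1 6 7 2 3 4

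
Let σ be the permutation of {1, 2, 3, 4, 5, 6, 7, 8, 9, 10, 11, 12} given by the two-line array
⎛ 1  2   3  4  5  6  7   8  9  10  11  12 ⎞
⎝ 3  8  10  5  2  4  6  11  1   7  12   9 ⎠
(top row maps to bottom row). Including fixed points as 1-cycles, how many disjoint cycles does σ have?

1

The cycle decomposition is (1, 3, 10, 7, 6, 4, 5, 2, 8, 11, 12, 9), which has 1 cycle (counting 1-cycles).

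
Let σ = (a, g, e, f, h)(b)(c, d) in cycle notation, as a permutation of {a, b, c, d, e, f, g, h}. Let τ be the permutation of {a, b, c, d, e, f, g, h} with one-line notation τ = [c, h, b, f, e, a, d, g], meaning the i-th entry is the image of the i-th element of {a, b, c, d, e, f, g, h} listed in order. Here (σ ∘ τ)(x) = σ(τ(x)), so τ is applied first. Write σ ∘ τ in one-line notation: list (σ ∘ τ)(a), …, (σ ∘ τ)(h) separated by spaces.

(σ ∘ τ)(x) = σ(τ(x)). Computing each image: σ(τ(a)) = σ(c) = d, σ(τ(b)) = σ(h) = a, σ(τ(c)) = σ(b) = b, σ(τ(d)) = σ(f) = h, σ(τ(e)) = σ(e) = f, σ(τ(f)) = σ(a) = g, σ(τ(g)) = σ(d) = c, σ(τ(h)) = σ(g) = e.
Hence σ ∘ τ = [d a b h f g c e].

d a b h f g c e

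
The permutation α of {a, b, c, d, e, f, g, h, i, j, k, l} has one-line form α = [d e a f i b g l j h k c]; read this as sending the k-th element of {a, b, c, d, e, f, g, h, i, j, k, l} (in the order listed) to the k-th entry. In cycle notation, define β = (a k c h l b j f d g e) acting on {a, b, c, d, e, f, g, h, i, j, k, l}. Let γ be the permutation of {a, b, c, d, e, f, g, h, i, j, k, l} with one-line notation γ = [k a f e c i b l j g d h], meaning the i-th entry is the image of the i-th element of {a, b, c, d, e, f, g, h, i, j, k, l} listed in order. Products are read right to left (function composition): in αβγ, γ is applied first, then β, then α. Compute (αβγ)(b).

k

Chase b: γ(b) = a; β(a) = k; α(k) = k. Hence (αβγ)(b) = k.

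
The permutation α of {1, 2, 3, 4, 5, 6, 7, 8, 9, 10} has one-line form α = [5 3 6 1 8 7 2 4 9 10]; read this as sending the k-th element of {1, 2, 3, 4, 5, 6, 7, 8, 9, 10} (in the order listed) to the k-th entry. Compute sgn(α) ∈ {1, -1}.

In disjoint-cycle form the cycle lengths are 4, 4, 1, 1.
A cycle of length ℓ contributes ℓ−1 transpositions, so α is a product of 3 + 3 = 6 transpositions — even.

1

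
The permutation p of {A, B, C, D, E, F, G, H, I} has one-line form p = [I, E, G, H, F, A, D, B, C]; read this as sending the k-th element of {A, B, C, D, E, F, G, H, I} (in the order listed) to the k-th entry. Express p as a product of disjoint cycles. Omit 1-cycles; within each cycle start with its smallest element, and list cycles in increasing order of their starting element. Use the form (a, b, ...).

Start at A and follow images: A → I → C → G → D → H → B → E → F → A, giving the cycle (A, I, C, G, D, H, B, E, F).
Continuing from each remaining unvisited element yields (A, I, C, G, D, H, B, E, F).

(A, I, C, G, D, H, B, E, F)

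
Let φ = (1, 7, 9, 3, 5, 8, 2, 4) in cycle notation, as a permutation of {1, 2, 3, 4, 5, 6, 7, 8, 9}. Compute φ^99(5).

5 lies in the 8-cycle (1, 7, 9, 3, 5, 8, 2, 4).
On an 8-cycle, φ^8 is the identity, so φ^99 = φ^3 there (99 ≡ 3 mod 8).
Stepping 3 places around the cycle: 5 → 8 → 2 → 4.

4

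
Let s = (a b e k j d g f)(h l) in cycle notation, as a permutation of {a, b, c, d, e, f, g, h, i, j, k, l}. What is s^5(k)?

a

k lies in the 8-cycle (a b e k j d g f).
Advancing 5 steps from k: k → j → d → g → f → a.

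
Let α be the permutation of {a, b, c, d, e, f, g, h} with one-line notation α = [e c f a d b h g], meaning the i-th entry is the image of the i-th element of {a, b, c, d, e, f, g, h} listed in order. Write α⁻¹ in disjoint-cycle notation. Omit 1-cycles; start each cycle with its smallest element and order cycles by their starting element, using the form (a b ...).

(a d e)(b f c)(g h)

The cycle decomposition of α is (a e d)(b c f)(g h).
Reversing each cycle (and rotating so the smallest element leads) gives α⁻¹ = (a d e)(b f c)(g h).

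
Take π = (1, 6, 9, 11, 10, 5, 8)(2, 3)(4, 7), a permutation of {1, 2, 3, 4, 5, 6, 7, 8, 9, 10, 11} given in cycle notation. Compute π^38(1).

1 lies in the 7-cycle (1, 6, 9, 11, 10, 5, 8).
Powers repeat with period 7 on this cycle, and 38 mod 7 = 3, so π^38(1) = π^3(1).
Advancing 3 steps from 1: 1 → 6 → 9 → 11.

11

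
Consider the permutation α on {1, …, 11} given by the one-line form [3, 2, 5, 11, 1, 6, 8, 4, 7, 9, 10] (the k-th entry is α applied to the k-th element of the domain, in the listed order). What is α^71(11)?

4

Tracing 11 → 10 → … returns to 11 after 6 steps, so 11 lies in a 6-cycle (4, 11, 10, 9, 7, 8).
Powers repeat with period 6 on this cycle, and 71 mod 6 = 5, so α^71(11) = α^5(11).
Advancing 5 steps from 11: 11 → 10 → 9 → 7 → 8 → 4.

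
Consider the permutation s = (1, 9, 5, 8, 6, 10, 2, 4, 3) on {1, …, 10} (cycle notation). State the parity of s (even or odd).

even

The cycle lengths are 9, 1.
A cycle of length ℓ contributes ℓ−1 transpositions, so s is a product of 8 transpositions — even.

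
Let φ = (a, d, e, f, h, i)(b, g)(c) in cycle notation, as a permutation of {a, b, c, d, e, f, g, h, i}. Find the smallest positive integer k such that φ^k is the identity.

6

The cycle type of φ is (6, 2, 1).
The order is lcm(6, 2) = 6.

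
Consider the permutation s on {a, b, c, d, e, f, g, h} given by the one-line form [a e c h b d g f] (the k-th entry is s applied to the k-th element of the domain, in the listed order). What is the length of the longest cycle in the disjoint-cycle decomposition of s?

Decomposing into disjoint cycles gives (b, e)(d, h, f); the longest has length 3.

3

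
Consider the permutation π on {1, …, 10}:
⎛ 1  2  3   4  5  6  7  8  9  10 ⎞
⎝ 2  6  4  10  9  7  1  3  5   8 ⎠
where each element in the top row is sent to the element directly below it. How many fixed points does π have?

0

No element satisfies π(x) = x, so there are 0 fixed points.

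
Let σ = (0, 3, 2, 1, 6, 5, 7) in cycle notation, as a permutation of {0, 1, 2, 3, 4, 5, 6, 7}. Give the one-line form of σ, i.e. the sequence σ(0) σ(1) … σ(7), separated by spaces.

Image by image: 0↦3, 1↦6, 2↦1, 3↦2, 4↦4, 5↦7, 6↦5, 7↦0.
Listing these in domain order gives 3 6 1 2 4 7 5 0.

3 6 1 2 4 7 5 0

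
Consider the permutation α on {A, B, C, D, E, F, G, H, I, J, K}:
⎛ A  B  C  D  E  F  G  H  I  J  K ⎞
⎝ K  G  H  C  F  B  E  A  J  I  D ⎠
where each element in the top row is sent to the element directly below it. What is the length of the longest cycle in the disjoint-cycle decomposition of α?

Decomposing into disjoint cycles gives (A K D C H)(B G E F)(I J); the longest has length 5.

5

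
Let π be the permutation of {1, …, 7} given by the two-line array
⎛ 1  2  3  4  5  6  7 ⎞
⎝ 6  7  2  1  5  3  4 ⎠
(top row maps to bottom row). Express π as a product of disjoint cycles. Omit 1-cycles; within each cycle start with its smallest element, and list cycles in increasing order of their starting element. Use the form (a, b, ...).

Start at 1 and follow images: 1 → 6 → 3 → 2 → 7 → 4 → 1, giving the cycle (1, 6, 3, 2, 7, 4).
Repeating from the next unused element and collecting all non-trivial cycles gives (1, 6, 3, 2, 7, 4).

(1, 6, 3, 2, 7, 4)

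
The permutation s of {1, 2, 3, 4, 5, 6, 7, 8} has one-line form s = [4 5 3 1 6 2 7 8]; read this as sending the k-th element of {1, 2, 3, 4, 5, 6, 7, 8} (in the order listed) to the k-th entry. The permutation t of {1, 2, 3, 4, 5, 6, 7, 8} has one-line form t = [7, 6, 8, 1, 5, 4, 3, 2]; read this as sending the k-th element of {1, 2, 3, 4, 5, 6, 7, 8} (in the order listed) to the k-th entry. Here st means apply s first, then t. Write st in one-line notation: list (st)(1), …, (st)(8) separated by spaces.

1 5 8 7 4 6 3 2

For each element, apply s then t: 1 → 4 → 1; 2 → 5 → 5; 3 → 3 → 8; 4 → 1 → 7; 5 → 6 → 4; 6 → 2 → 6; 7 → 7 → 3; 8 → 8 → 2.
Collecting the images, st = [1 5 8 7 4 6 3 2].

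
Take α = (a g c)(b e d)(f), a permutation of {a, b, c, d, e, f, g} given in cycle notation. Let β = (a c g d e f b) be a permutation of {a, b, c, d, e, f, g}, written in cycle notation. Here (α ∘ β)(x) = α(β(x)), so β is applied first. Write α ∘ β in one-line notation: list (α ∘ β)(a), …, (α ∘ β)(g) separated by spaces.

a g c d f e b

For each element, apply β then α: a → c → a; b → a → g; c → g → c; d → e → d; e → f → f; f → b → e; g → d → b.
So α ∘ β in one-line form is a g c d f e b.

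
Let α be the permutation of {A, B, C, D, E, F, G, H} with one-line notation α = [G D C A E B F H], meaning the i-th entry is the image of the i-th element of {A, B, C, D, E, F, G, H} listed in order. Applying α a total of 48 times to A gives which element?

B

Tracing A → G → … returns to A after 5 steps, so A lies in a 5-cycle (A, G, F, B, D).
Powers repeat with period 5 on this cycle, and 48 mod 5 = 3, so α^48(A) = α^3(A).
Stepping 3 places around the cycle: A → G → F → B.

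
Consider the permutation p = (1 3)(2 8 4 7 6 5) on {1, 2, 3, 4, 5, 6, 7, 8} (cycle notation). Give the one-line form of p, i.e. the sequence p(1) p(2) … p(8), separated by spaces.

3 8 1 7 2 5 6 4

Reading each image from the cycles: 1↦3, 2↦8, 3↦1, 4↦7, 5↦2, 6↦5, 7↦6, 8↦4.
Listing these in domain order gives 3 8 1 7 2 5 6 4.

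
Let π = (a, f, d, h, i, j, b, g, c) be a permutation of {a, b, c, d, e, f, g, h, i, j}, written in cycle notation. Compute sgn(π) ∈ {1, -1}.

The cycle lengths are 9, 1.
A cycle of length ℓ contributes ℓ−1 transpositions, so π is a product of 8 transpositions — even.

1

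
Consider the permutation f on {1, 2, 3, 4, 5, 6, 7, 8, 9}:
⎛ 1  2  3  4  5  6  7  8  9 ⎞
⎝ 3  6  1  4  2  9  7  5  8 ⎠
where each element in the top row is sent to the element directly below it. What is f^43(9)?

2

Tracing 9 → 8 → … returns to 9 after 5 steps, so 9 lies in a 5-cycle (2, 6, 9, 8, 5).
Since the cycle has length 5, f^43 acts on it the same as f^3 (43 mod 5 = 3).
Advancing 3 steps from 9: 9 → 8 → 5 → 2.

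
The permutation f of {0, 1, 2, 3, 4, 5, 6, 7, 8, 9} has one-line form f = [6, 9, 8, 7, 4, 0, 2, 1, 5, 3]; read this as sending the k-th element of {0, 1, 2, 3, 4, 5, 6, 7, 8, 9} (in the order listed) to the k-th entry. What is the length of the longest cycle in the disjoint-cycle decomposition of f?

Decomposing into disjoint cycles gives (0 6 2 8 5)(1 9 3 7); the longest has length 5.

5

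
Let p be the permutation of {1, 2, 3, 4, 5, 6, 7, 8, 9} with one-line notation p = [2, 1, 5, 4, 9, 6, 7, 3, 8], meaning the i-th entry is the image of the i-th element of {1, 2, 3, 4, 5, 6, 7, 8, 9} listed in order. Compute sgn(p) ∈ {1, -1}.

1

In disjoint-cycle form the cycle lengths are 4, 2, 1, 1, 1.
A cycle of length ℓ contributes ℓ−1 transpositions, so p is a product of 3 + 1 = 4 transpositions — even.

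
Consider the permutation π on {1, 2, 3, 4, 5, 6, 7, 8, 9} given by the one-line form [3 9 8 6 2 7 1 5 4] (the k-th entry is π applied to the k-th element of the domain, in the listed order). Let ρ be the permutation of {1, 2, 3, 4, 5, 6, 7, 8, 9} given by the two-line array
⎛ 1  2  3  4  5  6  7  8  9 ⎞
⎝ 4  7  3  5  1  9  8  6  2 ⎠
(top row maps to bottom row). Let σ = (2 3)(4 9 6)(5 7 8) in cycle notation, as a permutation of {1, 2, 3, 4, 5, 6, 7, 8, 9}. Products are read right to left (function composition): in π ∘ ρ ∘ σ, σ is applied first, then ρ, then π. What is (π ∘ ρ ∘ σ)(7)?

7

(π ∘ ρ ∘ σ)(7) = π(ρ(σ(7))). σ(7) = 8, then ρ(8) = 6, then π(6) = 7, so the result is 7.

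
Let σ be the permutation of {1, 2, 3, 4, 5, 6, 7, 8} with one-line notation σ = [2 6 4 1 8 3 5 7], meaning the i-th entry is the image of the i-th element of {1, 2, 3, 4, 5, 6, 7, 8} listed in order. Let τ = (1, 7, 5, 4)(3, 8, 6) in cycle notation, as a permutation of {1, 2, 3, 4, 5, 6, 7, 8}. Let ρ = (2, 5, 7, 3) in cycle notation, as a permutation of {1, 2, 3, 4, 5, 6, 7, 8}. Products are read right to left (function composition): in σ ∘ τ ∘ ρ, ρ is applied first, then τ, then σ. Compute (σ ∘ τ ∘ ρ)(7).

7

Apply the permutations in order: ρ(7) = 3, then τ(3) = 8, then σ(8) = 7. So (σ ∘ τ ∘ ρ)(7) = 7.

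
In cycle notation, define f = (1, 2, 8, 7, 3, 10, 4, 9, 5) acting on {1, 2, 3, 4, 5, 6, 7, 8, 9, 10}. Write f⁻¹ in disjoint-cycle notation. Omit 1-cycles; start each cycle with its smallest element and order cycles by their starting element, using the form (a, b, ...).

(1, 5, 9, 4, 10, 3, 7, 8, 2)

The inverse reverses each cycle.
After reversing and putting each cycle's least element first, f⁻¹ = (1, 5, 9, 4, 10, 3, 7, 8, 2).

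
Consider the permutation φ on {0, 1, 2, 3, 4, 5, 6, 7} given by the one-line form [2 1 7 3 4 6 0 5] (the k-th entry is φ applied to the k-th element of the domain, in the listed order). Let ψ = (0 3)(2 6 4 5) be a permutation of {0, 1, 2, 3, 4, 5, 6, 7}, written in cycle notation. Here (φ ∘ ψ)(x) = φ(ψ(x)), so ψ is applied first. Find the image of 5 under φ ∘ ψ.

First apply ψ: ψ(5) = 2, then φ(2) = 7. Thus (φ ∘ ψ)(5) = 7.

7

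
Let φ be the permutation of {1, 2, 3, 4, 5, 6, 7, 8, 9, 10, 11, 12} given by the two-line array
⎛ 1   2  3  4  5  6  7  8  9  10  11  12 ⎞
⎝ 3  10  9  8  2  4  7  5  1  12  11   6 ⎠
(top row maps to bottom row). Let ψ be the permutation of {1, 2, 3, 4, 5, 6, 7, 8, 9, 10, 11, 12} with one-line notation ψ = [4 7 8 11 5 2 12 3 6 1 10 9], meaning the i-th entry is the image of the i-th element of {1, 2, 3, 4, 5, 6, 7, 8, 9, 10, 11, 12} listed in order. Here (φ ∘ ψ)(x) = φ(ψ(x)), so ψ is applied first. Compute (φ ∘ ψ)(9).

ψ(9) = 6, then φ(6) = 4; composing gives (φ ∘ ψ)(9) = 4.

4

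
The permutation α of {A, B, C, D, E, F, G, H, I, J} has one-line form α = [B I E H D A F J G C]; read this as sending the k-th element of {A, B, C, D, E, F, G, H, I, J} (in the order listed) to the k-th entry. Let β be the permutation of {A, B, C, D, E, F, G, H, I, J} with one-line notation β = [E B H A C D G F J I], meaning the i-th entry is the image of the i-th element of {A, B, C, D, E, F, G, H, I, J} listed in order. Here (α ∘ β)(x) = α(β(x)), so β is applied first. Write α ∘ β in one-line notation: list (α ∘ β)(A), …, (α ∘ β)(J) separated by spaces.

For each element, apply β then α: A → E → D; B → B → I; C → H → J; D → A → B; E → C → E; F → D → H; G → G → F; H → F → A; I → J → C; J → I → G.
So α ∘ β in one-line form is D I J B E H F A C G.

D I J B E H F A C G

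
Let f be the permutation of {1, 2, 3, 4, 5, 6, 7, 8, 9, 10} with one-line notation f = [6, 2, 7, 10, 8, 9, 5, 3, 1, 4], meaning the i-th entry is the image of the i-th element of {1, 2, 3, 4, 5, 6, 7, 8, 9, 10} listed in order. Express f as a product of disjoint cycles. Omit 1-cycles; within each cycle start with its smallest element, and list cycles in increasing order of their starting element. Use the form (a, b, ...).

(1, 6, 9)(3, 7, 5, 8)(4, 10)

From 1: 1 → 6 → 9 → 1, closing the cycle (1, 6, 9).
Continuing from each remaining unvisited element yields (1, 6, 9)(3, 7, 5, 8)(4, 10).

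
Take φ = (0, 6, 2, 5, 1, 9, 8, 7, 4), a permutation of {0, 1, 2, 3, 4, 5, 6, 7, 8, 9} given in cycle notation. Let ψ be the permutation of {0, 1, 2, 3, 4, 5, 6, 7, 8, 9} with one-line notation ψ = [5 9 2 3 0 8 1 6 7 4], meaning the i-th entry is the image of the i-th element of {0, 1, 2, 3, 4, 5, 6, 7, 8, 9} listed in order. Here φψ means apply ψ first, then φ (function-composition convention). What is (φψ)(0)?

1

First apply ψ: ψ(0) = 5, then φ(5) = 1. Thus (φψ)(0) = 1.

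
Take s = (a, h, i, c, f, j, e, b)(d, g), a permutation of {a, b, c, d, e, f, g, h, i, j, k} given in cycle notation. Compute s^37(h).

h lies in the 8-cycle (a, h, i, c, f, j, e, b).
On an 8-cycle, s^8 is the identity, so s^37 = s^5 there (37 ≡ 5 mod 8).
Stepping 5 places around the cycle: h → i → c → f → j → e.

e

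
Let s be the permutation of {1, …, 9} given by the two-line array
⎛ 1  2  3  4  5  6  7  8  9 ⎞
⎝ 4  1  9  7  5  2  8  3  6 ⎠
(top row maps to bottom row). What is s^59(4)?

Tracing 4 → 7 → … returns to 4 after 8 steps, so 4 lies in an 8-cycle (1 4 7 8 3 9 6 2).
Powers repeat with period 8 on this cycle, and 59 mod 8 = 3, so s^59(4) = s^3(4).
Advancing 3 steps from 4: 4 → 7 → 8 → 3.

3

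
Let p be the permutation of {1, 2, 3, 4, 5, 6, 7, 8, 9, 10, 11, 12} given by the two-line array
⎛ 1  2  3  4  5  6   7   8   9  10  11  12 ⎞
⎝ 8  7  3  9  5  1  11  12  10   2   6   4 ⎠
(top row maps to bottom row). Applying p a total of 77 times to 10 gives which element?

Tracing 10 → 2 → … returns to 10 after 10 steps, so 10 lies in a 10-cycle (1, 8, 12, 4, 9, 10, 2, 7, 11, 6).
Powers repeat with period 10 on this cycle, and 77 mod 10 = 7, so p^77(10) = p^7(10).
Stepping 7 places around the cycle: 10 → 2 → 7 → 11 → 6 → 1 → 8 → 12.

12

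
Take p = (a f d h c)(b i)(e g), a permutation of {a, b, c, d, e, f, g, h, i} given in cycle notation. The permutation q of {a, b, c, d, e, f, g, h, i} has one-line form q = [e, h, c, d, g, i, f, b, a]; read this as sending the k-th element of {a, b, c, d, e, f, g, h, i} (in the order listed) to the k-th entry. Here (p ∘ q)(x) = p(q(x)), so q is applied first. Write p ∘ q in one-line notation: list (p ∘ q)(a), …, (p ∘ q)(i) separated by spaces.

g c a h e b d i f

(p ∘ q)(x) = p(q(x)). Computing each image: p(q(a)) = p(e) = g, p(q(b)) = p(h) = c, p(q(c)) = p(c) = a, p(q(d)) = p(d) = h, p(q(e)) = p(g) = e, p(q(f)) = p(i) = b, p(q(g)) = p(f) = d, p(q(h)) = p(b) = i, p(q(i)) = p(a) = f.
Hence p ∘ q = [g c a h e b d i f].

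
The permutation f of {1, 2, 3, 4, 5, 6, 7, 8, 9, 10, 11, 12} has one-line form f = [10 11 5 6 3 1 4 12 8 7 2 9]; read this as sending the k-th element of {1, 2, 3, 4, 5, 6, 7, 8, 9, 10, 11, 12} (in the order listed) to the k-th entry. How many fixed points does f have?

0

No element satisfies f(x) = x, so there are 0 fixed points.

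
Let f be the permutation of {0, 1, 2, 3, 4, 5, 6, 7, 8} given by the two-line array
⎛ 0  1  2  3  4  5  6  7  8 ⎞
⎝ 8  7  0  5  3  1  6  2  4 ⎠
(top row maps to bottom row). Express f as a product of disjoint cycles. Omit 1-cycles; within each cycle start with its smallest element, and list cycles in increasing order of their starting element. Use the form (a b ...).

Iterating f from 0 gives 0 → 8 → 4 → 3 → 5 → 1 → 7 → 2 → 0; that is the 8-cycle (0 8 4 3 5 1 7 2).
Repeating from the next unused element and collecting all non-trivial cycles gives (0 8 4 3 5 1 7 2).

(0 8 4 3 5 1 7 2)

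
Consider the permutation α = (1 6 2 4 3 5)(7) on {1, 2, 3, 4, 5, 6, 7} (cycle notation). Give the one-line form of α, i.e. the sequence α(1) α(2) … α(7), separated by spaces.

6 4 5 3 1 2 7

Image by image: 1→6, 2→4, 3→5, 4→3, 5→1, 6→2, 7→7.
Listing these in domain order gives 6 4 5 3 1 2 7.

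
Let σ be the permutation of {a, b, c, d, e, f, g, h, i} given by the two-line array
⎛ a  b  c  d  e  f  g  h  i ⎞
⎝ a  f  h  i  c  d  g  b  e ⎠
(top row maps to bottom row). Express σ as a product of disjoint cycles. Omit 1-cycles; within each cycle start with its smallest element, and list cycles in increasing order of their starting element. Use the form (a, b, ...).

(b, f, d, i, e, c, h)

Start at b and follow images: b → f → d → i → e → c → h → b, giving the cycle (b, f, d, i, e, c, h).
Repeating from the next unused element and collecting all non-trivial cycles gives (b, f, d, i, e, c, h).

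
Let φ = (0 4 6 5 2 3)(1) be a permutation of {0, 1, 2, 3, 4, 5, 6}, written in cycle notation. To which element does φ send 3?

In the cycle (0 4 6 5 2 3), 3 is followed by 0, so φ(3) = 0.

0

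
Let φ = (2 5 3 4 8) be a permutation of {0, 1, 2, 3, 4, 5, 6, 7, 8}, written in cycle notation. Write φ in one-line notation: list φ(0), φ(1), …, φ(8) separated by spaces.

0 1 5 4 8 3 6 7 2

Each element maps to the next entry in its cycle (wrapping to the front): 0↦0, 1↦1, 2↦5, 3↦4, 4↦8, 5↦3, 6↦6, 7↦7, 8↦2.
So the one-line form is 0 1 5 4 8 3 6 7 2.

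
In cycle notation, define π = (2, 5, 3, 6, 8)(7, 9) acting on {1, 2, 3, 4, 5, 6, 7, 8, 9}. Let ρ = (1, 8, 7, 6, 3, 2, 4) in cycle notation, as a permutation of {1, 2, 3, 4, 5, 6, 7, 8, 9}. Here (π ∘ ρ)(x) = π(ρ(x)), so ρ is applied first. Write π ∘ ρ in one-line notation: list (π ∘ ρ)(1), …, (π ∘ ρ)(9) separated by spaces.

2 4 5 1 3 6 8 9 7

(π ∘ ρ)(x) = π(ρ(x)). Computing each image: π(ρ(1)) = π(8) = 2, π(ρ(2)) = π(4) = 4, π(ρ(3)) = π(2) = 5, π(ρ(4)) = π(1) = 1, π(ρ(5)) = π(5) = 3, π(ρ(6)) = π(3) = 6, π(ρ(7)) = π(6) = 8, π(ρ(8)) = π(7) = 9, π(ρ(9)) = π(9) = 7.
Hence π ∘ ρ = [2 4 5 1 3 6 8 9 7].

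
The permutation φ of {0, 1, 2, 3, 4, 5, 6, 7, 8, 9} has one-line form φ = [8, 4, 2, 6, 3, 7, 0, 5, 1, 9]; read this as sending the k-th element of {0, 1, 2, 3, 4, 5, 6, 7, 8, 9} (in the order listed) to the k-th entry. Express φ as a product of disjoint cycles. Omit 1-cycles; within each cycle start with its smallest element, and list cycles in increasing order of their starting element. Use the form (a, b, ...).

Iterating φ from 0 gives 0 → 8 → 1 → 4 → 3 → 6 → 0; that is the 6-cycle (0, 8, 1, 4, 3, 6).
Repeating from the next unused element and collecting all non-trivial cycles gives (0, 8, 1, 4, 3, 6)(5, 7).

(0, 8, 1, 4, 3, 6)(5, 7)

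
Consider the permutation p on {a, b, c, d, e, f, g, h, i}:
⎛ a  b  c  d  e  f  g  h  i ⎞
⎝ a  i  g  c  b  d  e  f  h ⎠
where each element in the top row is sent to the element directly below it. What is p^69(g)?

f

Tracing g → e → … returns to g after 8 steps, so g lies in an 8-cycle (b i h f d c g e).
Powers repeat with period 8 on this cycle, and 69 mod 8 = 5, so p^69(g) = p^5(g).
Advancing 5 steps from g: g → e → b → i → h → f.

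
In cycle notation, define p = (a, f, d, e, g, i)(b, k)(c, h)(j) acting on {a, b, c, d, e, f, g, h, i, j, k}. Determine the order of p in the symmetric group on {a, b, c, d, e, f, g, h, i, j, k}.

The disjoint cycles have lengths 6, 2, 2, 1.
The order of p is the least common multiple of its cycle lengths: lcm(6, 2, 2) = 6.

6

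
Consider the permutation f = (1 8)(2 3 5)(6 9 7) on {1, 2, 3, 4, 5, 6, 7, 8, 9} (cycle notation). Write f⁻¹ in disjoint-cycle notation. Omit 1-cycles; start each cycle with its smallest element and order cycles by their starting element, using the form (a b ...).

If f sends a → b within a cycle, f⁻¹ sends b → a; equivalently, reverse each cycle.
After reversing and putting each cycle's least element first, f⁻¹ = (1 8)(2 5 3)(6 7 9).

(1 8)(2 5 3)(6 7 9)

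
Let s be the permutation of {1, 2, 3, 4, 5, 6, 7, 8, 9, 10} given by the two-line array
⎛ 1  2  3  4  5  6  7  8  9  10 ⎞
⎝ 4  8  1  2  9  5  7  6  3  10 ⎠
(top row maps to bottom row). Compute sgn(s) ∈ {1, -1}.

-1

In disjoint-cycle form the cycle lengths are 8, 1, 1.
A cycle of length ℓ contributes ℓ−1 transpositions, so s is a product of 7 transpositions — odd.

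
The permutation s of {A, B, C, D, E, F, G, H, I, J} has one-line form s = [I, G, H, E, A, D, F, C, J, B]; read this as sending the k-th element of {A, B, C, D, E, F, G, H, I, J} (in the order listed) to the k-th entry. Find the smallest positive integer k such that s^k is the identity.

Decomposing into disjoint cycles gives cycle lengths 8, 2.
Since disjoint cycles commute, ord(s) = lcm(8, 2) = 8.

8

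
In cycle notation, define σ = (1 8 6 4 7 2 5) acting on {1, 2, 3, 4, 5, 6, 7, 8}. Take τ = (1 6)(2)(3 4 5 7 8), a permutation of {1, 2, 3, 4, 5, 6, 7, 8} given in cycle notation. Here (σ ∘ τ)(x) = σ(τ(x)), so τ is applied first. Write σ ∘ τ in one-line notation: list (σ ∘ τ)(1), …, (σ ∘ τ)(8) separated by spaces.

(σ ∘ τ)(x) = σ(τ(x)). Computing each image: σ(τ(1)) = σ(6) = 4, σ(τ(2)) = σ(2) = 5, σ(τ(3)) = σ(4) = 7, σ(τ(4)) = σ(5) = 1, σ(τ(5)) = σ(7) = 2, σ(τ(6)) = σ(1) = 8, σ(τ(7)) = σ(8) = 6, σ(τ(8)) = σ(3) = 3.
Hence σ ∘ τ = [4 5 7 1 2 8 6 3].

4 5 7 1 2 8 6 3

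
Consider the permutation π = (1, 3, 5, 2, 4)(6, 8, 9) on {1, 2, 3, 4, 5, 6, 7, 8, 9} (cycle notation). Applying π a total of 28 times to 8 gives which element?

9

8 lies in the 3-cycle (6, 8, 9).
On a 3-cycle, π^3 is the identity, so π^28 = π^1 there (28 ≡ 1 mod 3).
Advancing 1 step from 8: 8 → 9.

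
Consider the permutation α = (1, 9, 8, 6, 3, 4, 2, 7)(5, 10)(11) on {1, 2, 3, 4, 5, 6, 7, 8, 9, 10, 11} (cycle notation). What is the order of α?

8

The disjoint cycles have lengths 8, 2, 1.
Since disjoint cycles commute, ord(α) = lcm(8, 2) = 8.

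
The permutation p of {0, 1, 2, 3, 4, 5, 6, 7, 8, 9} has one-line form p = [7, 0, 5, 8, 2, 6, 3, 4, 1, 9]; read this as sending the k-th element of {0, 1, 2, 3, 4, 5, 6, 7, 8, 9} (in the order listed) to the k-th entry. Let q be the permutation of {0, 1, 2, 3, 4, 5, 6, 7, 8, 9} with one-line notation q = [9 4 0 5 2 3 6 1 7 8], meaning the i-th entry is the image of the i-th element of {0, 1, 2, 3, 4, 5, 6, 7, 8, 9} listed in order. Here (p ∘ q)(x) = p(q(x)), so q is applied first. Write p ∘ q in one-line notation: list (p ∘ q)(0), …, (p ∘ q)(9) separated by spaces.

For each element, apply q then p: 0 → 9 → 9; 1 → 4 → 2; 2 → 0 → 7; 3 → 5 → 6; 4 → 2 → 5; 5 → 3 → 8; 6 → 6 → 3; 7 → 1 → 0; 8 → 7 → 4; 9 → 8 → 1.
Collecting the images, p ∘ q = [9 2 7 6 5 8 3 0 4 1].

9 2 7 6 5 8 3 0 4 1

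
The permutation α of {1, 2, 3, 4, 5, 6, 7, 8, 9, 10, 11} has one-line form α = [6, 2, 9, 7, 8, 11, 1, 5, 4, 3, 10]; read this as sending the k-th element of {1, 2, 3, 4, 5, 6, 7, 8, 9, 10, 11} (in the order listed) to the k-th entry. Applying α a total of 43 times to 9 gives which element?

Tracing 9 → 4 → … returns to 9 after 8 steps, so 9 lies in an 8-cycle (1 6 11 10 3 9 4 7).
Powers repeat with period 8 on this cycle, and 43 mod 8 = 3, so α^43(9) = α^3(9).
Stepping 3 places around the cycle: 9 → 4 → 7 → 1.

1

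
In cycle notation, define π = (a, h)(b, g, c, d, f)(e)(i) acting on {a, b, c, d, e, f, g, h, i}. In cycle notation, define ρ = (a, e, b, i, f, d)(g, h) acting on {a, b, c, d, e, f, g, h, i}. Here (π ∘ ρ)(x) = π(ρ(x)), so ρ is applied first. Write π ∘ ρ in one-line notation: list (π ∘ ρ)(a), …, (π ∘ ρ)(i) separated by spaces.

Chase each element through ρ then π: a → e → e; b → i → i; c → c → d; d → a → h; e → b → g; f → d → f; g → h → a; h → g → c; i → f → b.
Collecting the images, π ∘ ρ = [e i d h g f a c b].

e i d h g f a c b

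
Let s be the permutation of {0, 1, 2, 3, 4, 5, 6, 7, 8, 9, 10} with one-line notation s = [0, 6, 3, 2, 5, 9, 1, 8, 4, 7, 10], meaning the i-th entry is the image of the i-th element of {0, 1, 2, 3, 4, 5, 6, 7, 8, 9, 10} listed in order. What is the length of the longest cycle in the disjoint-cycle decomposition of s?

5

Decomposing into disjoint cycles gives (1, 6)(2, 3)(4, 5, 9, 7, 8); the longest has length 5.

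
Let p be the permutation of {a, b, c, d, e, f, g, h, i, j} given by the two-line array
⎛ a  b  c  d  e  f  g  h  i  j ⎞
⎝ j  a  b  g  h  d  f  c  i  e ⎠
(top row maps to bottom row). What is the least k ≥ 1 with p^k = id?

Decomposing into disjoint cycles gives cycle lengths 6, 3, 1.
The order of p is the least common multiple of its cycle lengths: lcm(6, 3) = 6.

6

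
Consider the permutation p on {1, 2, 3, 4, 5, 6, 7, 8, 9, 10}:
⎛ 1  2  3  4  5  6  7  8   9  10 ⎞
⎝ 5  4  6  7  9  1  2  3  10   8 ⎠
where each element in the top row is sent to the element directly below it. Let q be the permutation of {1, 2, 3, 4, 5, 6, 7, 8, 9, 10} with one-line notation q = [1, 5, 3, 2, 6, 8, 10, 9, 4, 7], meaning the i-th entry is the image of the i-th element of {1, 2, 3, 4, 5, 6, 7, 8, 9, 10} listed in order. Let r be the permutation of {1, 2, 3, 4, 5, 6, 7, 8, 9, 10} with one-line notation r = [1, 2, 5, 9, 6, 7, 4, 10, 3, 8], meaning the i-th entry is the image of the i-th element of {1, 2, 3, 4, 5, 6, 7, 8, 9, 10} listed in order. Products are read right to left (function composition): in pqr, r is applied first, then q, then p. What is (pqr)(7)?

4

Apply the permutations in order: r(7) = 4, then q(4) = 2, then p(2) = 4. So (pqr)(7) = 4.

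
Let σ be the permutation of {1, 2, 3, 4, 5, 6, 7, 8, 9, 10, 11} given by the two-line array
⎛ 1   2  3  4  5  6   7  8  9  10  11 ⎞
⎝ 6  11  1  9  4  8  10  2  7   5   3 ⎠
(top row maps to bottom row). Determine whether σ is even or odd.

In disjoint-cycle form the cycle lengths are 6, 5.
A cycle is odd iff its length is even; σ has 1 even-length cycle, so sgn(σ) = (−1)^1 and σ is odd.

odd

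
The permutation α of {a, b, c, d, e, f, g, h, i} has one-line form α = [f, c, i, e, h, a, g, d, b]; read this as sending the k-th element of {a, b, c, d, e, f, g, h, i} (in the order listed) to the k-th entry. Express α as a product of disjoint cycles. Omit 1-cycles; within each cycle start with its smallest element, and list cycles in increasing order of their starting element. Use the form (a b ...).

(a f)(b c i)(d e h)

Iterating α from a gives a → f → a; that is the 2-cycle (a f).
Repeating from the next unused element and collecting all non-trivial cycles gives (a f)(b c i)(d e h).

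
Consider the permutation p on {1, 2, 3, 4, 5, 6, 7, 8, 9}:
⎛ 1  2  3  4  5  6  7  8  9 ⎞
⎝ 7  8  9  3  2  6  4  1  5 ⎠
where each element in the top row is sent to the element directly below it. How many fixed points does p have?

1

The fixed points (elements with p(x) = x) are {6}, so there is 1.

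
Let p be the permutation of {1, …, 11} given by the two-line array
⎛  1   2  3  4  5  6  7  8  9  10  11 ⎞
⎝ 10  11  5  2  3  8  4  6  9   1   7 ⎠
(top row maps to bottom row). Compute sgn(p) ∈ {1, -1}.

In disjoint-cycle form the cycle lengths are 4, 2, 2, 2, 1.
A cycle is odd iff its length is even; p has 4 even-length cycles, so sgn(p) = (−1)^4 and p is even.

1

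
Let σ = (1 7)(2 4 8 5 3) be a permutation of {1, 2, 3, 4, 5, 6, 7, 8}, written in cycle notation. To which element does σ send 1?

Within (1 7), 1 ↦ 7.

7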